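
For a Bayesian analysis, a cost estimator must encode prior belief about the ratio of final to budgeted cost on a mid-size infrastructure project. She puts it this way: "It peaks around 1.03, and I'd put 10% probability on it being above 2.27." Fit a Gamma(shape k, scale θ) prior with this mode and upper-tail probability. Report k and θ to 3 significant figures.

Gamma(k,θ) with k>1 has mode (k−1)θ, so θ = 1.03/(k−1).
Need P(X < 2.27) = 0.9 with θ tied to k this way. Start at k = 2, θ = 1.03: P(X<2.27) ≈ 0.646.
Too low — raise k to concentrate. Iterating converges to k ≈ 4.08.
Then θ = 1.03/(4.08−1) ≈ 0.335.

k ≈ 4.08, θ ≈ 0.335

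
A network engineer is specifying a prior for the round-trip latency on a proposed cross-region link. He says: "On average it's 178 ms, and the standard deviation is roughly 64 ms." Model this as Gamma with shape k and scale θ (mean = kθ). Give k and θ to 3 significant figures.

k ≈ 7.74, θ ≈ 23

For Gamma(k, scale θ): mean = kθ, variance = kθ², so CV = 1/√k.
CV = SD/mean = 64/178 = 0.3596, hence k = 1/CV² = 7.74.
Then θ = mean/k = 178/7.74 = 23.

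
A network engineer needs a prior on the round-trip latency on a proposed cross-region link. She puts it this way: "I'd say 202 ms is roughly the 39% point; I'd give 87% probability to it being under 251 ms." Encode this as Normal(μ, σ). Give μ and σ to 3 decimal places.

The p-quantile of Normal(μ,σ) is μ + z_p·σ, with z_{0.39} = -0.2793 and z_{0.87} = 1.126.
Eliminate σ: μ = (z₂·x₁ − z₁·x₂)/(z₂ − z₁) = (1.126·202 − (-0.2793)·251)/1.406 = 211.736.
Then σ = (x₂ − x₁)/(z₂ − z₁) = (251 − 202)/1.406 = 34.858.

μ = 211.736, σ = 34.858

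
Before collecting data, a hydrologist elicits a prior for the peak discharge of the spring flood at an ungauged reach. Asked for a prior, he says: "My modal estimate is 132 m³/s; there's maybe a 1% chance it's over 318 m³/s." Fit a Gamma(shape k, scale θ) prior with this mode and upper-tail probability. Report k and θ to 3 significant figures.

Gamma(k,θ) with k>1 has mode (k−1)θ, so θ = 132/(k−1).
Need P(X < 318) = 0.99 with θ tied to k this way. Start at k = 2, θ = 132: P(X<318) ≈ 0.694.
Too low — raise k to concentrate. Iterating converges to k ≈ 7.12.
Then θ = 132/(7.12−1) ≈ 21.6.

k ≈ 7.12, θ ≈ 21.6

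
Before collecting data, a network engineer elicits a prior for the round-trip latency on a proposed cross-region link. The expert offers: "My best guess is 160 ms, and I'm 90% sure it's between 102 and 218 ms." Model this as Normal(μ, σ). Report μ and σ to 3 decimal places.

A symmetric 90% interval runs μ ± z·σ with z = 1.645.
Half-width = 58, so σ = 58/1.645 = 35.261.
μ is the stated best guess, 160.000.

μ = 160.000, σ = 35.261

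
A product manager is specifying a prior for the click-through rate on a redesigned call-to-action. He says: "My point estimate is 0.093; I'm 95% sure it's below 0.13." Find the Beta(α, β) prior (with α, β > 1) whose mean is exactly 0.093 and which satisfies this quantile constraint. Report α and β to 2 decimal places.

α ≈ 17.53, β ≈ 170.98

With mean 0.093 fixed, write α = 0.093s, β = 0.907s where s = α+β.
Need P(θ < 0.13) = 0.95 under Beta(0.093s, 0.907s). Normal approximation: (q−m)/√(m(1−m)/s) ≈ z_{0.95} = 1.64, so s ≈ 0.093·0.907·(1.64)²/(0.13−0.093)² = 166.7.
At s = 166.7: P(θ<0.13) ≈ 0.940. Adjusting to match 0.95 gives s ≈ 188.51.
So α = 0.093·188.51 ≈ 17.53, β = 0.907·188.51 ≈ 170.98.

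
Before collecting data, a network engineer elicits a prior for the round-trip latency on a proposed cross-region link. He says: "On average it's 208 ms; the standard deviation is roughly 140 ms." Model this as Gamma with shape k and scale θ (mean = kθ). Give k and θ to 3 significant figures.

k ≈ 2.21, θ ≈ 94.2

For Gamma(k, scale θ): mean = kθ, variance = kθ², so CV = 1/√k.
CV = SD/mean = 140/208 = 0.6731, hence k = 1/CV² = 2.21.
Then θ = mean/k = 208/2.21 = 94.2.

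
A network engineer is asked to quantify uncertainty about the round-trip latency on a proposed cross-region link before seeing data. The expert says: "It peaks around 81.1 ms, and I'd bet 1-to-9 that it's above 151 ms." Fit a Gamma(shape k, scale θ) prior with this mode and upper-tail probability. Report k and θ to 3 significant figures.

k ≈ 5.94, θ ≈ 16.4

Gamma(k,θ) with k>1 has mode (k−1)θ, so θ = 81.1/(k−1).
Need P(X < 151) = 0.9 with θ tied to k this way. Start at k = 2, θ = 81.1: P(X<151) ≈ 0.555.
Too low — raise k to concentrate. Iterating converges to k ≈ 5.94.
Then θ = 81.1/(5.94−1) ≈ 16.4.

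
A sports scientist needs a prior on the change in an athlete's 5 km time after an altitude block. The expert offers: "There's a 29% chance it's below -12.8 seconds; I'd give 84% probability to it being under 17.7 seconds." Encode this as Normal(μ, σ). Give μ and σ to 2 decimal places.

μ = -1.90, σ = 19.70

For Normal(μ,σ), the p-quantile is μ + z_p·σ. Here z_{0.29} = -0.5534, z_{0.84} = 0.9945.
So -12.8 = μ − 0.5534σ and 17.7 = μ + 0.9945σ.
Subtracting: σ = (17.7 − -12.8)/(0.9945 − (-0.5534)) = 19.70.
Then μ = -12.8 − (-0.5534)·19.70 = -1.90.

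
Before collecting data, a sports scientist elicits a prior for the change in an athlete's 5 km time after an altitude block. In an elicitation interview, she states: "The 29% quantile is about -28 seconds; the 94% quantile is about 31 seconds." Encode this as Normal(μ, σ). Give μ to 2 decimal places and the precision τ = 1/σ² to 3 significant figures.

The p-quantile of Normal(μ,σ) is μ + z_p·σ, with z_{0.29} = -0.5534 and z_{0.94} = 1.555.
Eliminate σ: μ = (z₂·x₁ − z₁·x₂)/(z₂ − z₁) = (1.555·-28 − (-0.5534)·31)/2.108 = -12.51.
Then σ = (x₂ − x₁)/(z₂ − z₁) = (31 − -28)/2.108 = 27.99.
Precision τ = 1/σ² = 1/27.99² = 0.00128.

μ = -12.51, τ = 0.00128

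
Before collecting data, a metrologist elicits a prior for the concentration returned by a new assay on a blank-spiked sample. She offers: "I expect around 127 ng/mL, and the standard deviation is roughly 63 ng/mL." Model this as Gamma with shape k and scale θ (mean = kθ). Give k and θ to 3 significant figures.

k ≈ 4.06, θ ≈ 31.3

For Gamma(k, scale θ): mean = kθ, variance = kθ², so CV = 1/√k.
CV = SD/mean = 63/127 = 0.4961, hence k = 1/CV² = 4.06.
Then θ = mean/k = 127/4.06 = 31.3.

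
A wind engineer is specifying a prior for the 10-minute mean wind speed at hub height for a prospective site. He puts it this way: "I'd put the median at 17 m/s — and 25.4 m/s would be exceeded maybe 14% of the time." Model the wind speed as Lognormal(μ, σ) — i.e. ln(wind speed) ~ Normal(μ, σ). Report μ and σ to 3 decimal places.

If T ~ Lognormal(μ,σ) then ln T ~ Normal(μ,σ), so the p-quantile of ln T is μ + z_p·σ.
ln(17) = 2.833 and ln(25.4) = 3.235; z_{0.5} = 0, z_{0.86} = 1.08.
σ = (3.235 − 2.833)/(1.08 − (0)) = 0.372.
μ = 2.833 − (0)·0.372 = 2.833.

μ ≈ 2.833, σ ≈ 0.372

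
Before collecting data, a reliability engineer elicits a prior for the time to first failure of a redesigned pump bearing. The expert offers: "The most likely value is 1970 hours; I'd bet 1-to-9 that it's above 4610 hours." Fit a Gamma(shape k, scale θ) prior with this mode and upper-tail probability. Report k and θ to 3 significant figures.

k ≈ 3.66, θ ≈ 741

Gamma(k,θ) with k>1 has mode (k−1)θ, so θ = 1970/(k−1).
Need P(X < 4610) = 0.9 with θ tied to k this way. Start at k = 2, θ = 1970: P(X<4610) ≈ 0.678.
Too low — raise k to concentrate. Iterating converges to k ≈ 3.66.
Then θ = 1970/(3.66−1) ≈ 741.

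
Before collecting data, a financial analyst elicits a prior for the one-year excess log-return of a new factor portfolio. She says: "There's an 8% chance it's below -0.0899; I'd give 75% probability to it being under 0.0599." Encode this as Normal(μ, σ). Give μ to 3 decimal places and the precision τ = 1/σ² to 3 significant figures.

For Normal(μ,σ), the p-quantile is μ + z_p·σ. Here z_{0.08} = -1.405, z_{0.75} = 0.6745.
So -0.0899 = μ − 1.405σ and 0.0599 = μ + 0.6745σ.
Subtracting: σ = (0.0599 − -0.0899)/(0.6745 − (-1.405)) = 0.072.
Then μ = -0.0899 − (-1.405)·0.072 = 0.011.
Precision τ = 1/σ² = 1/0.07203² = 193.

μ = 0.011, τ = 193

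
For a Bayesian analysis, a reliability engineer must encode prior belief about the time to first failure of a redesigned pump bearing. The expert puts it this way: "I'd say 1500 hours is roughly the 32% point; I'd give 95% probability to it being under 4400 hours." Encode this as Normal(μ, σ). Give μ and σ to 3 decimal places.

μ = 2142.032, σ = 1372.747

For Normal(μ,σ), the p-quantile is μ + z_p·σ. Here z_{0.32} = -0.4677, z_{0.95} = 1.645.
So 1500 = μ − 0.4677σ and 4400 = μ + 1.645σ.
Subtracting: σ = (4400 − 1500)/(1.645 − (-0.4677)) = 1372.747.
Then μ = 1500 − (-0.4677)·1372.747 = 2142.032.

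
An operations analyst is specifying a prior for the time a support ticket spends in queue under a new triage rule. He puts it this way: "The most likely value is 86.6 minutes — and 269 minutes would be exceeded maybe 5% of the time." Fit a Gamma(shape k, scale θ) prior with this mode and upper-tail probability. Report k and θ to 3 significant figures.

Gamma(k,θ) with k>1 has mode (k−1)θ, so θ = 86.6/(k−1).
Need P(X < 269) = 0.95 with θ tied to k this way. Start at k = 2, θ = 86.6: P(X<269) ≈ 0.816.
Too low — raise k to concentrate. Iterating converges to k ≈ 3.05.
Then θ = 86.6/(3.05−1) ≈ 42.2.

k ≈ 3.05, θ ≈ 42.2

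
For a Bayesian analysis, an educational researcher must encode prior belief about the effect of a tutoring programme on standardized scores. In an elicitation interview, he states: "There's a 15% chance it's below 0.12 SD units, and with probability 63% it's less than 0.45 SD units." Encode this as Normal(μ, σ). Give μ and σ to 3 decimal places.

The p-quantile of Normal(μ,σ) is μ + z_p·σ, with z_{0.15} = -1.036 and z_{0.63} = 0.3319.
Eliminate σ: μ = (z₂·x₁ − z₁·x₂)/(z₂ − z₁) = (0.3319·0.12 − (-1.036)·0.45)/1.368 = 0.370.
Then σ = (x₂ − x₁)/(z₂ − z₁) = (0.45 − 0.12)/1.368 = 0.241.

μ = 0.370, σ = 0.241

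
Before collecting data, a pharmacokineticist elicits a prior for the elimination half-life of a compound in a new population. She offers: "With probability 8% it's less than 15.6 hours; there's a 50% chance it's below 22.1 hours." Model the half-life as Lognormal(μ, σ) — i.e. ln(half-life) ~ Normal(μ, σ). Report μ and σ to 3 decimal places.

If T ~ Lognormal(μ,σ) then ln T ~ Normal(μ,σ), so the p-quantile of ln T is μ + z_p·σ.
ln(15.6) = 2.747 and ln(22.1) = 3.096; z_{0.08} = -1.405, z_{0.5} = 0.
σ = (3.096 − 2.747)/(0 − (-1.405)) = 0.248.
μ = 2.747 − (-1.405)·0.248 = 3.096.

μ ≈ 3.096, σ ≈ 0.248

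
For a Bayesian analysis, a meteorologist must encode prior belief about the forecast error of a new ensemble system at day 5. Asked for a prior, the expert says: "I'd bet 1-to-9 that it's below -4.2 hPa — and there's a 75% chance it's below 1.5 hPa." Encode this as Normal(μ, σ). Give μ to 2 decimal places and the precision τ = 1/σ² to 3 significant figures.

For Normal(μ,σ), the p-quantile is μ + z_p·σ. Here z_{0.1} = -1.282, z_{0.75} = 0.6745.
So -4.2 = μ − 1.282σ and 1.5 = μ + 0.6745σ.
Subtracting: σ = (1.5 − -4.2)/(0.6745 − (-1.282)) = 2.91.
Then μ = -4.2 − (-1.282)·2.91 = -0.47.
Precision τ = 1/σ² = 1/2.914² = 0.118.

μ = -0.47, τ = 0.118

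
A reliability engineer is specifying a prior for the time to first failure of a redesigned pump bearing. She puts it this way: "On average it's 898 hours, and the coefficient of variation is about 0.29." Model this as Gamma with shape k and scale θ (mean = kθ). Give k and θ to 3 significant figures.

k ≈ 11.9, θ ≈ 75.5

For Gamma(k, scale θ): mean = kθ, variance = kθ², so CV = 1/√k.
CV = 0.29, hence k = 1/CV² = 11.9.
Then θ = mean/k = 898/11.9 = 75.5.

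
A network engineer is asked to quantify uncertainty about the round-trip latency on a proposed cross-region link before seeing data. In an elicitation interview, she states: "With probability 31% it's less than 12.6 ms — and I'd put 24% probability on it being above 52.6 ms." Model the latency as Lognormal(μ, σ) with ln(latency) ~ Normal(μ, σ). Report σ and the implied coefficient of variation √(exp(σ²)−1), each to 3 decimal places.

σ ≈ 1.189, CV ≈ 1.763

If T ~ Lognormal(μ,σ) then ln T ~ Normal(μ,σ), so the p-quantile of ln T is μ + z_p·σ.
ln(12.6) = 2.534 and ln(52.6) = 3.963; z_{0.31} = -0.4959, z_{0.76} = 0.7063.
σ = (3.963 − 2.534)/(0.7063 − (-0.4959)) = 1.189.
μ = 2.534 − (-0.4959)·1.189 = 3.123.
CV = √(exp(σ²)−1) = √(exp(1.4130)−1) = 1.763.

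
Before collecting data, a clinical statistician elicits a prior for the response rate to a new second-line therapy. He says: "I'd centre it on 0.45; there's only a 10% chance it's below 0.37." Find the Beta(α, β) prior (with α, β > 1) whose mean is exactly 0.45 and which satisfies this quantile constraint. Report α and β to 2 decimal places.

α ≈ 28.18, β ≈ 34.44

With mean 0.45 fixed, write α = 0.45s, β = 0.55s where s = α+β.
Need P(θ < 0.37) = 0.1 under Beta(0.45s, 0.55s). Normal approximation: (q−m)/√(m(1−m)/s) ≈ z_{0.1} = -1.28, so s ≈ 0.45·0.55·(-1.28)²/(0.37−0.45)² = 63.5.
At s = 63.5: P(θ<0.37) ≈ 0.098. Adjusting to match 0.1 gives s ≈ 62.62.
So α = 0.45·62.62 ≈ 28.18, β = 0.55·62.62 ≈ 34.44.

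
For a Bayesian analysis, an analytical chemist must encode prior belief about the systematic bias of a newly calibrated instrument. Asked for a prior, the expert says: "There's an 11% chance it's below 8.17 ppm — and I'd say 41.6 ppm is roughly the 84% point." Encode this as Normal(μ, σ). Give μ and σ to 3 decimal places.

For Normal(μ,σ), the p-quantile is μ + z_p·σ. Here z_{0.11} = -1.227, z_{0.84} = 0.9945.
So 8.17 = μ − 1.227σ and 41.6 = μ + 0.9945σ.
Subtracting: σ = (41.6 − 8.17)/(0.9945 − (-1.227)) = 15.052.
Then μ = 8.17 − (-1.227)·15.052 = 26.632.

μ = 26.632, σ = 15.052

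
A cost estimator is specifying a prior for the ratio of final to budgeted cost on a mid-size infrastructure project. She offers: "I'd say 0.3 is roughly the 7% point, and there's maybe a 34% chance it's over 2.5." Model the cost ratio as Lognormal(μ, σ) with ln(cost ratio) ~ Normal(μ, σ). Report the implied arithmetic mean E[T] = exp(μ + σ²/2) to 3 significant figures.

E[T] ≈ 2.96

If T ~ Lognormal(μ,σ) then ln T ~ Normal(μ,σ), so the p-quantile of ln T is μ + z_p·σ.
ln(0.3) = -1.204 and ln(2.5) = 0.9163; z_{0.07} = -1.476, z_{0.66} = 0.4125.
σ = (0.9163 − -1.204)/(0.4125 − (-1.476)) = 1.123.
μ = -1.204 − (-1.476)·1.123 = 0.453.
E[T] = exp(μ + σ²/2) = exp(0.453 + 0.6304) = 2.96.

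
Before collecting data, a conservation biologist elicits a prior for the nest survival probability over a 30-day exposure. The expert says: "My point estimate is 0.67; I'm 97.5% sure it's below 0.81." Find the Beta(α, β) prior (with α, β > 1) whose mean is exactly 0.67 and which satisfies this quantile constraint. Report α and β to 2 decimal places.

α ≈ 24.68, β ≈ 12.16

With mean 0.67 fixed, write α = 0.67s, β = 0.33s where s = α+β.
Need P(θ < 0.81) = 0.975 under Beta(0.67s, 0.33s). Normal approximation: (q−m)/√(m(1−m)/s) ≈ z_{0.975} = 1.96, so s ≈ 0.67·0.33·(1.96)²/(0.81−0.67)² = 43.3.
At s = 43.3: P(θ<0.81) ≈ 0.984. Adjusting to match 0.975 gives s ≈ 36.84.
So α = 0.67·36.84 ≈ 24.68, β = 0.33·36.84 ≈ 12.16.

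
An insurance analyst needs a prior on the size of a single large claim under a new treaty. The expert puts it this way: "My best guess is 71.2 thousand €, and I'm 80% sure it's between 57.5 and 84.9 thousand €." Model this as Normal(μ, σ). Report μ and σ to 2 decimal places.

μ = 71.20, σ = 10.69

A symmetric 80% interval runs μ ± z·σ with z = 1.282.
Half-width = 13.7, so σ = 13.7/1.282 = 10.69.
μ is the stated best guess, 71.20.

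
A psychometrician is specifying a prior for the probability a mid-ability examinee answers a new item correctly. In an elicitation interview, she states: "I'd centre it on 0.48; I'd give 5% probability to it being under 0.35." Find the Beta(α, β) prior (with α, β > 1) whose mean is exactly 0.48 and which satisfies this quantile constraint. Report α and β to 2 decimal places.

With mean 0.48 fixed, write α = 0.48s, β = 0.52s where s = α+β.
Need P(θ < 0.35) = 0.05 under Beta(0.48s, 0.52s). Normal approximation: (q−m)/√(m(1−m)/s) ≈ z_{0.05} = -1.64, so s ≈ 0.48·0.52·(-1.64)²/(0.35−0.48)² = 40.0.
At s = 40.0: P(θ<0.35) ≈ 0.047. Adjusting to match 0.05 gives s ≈ 38.72.
So α = 0.48·38.72 ≈ 18.59, β = 0.52·38.72 ≈ 20.13.

α ≈ 18.59, β ≈ 20.13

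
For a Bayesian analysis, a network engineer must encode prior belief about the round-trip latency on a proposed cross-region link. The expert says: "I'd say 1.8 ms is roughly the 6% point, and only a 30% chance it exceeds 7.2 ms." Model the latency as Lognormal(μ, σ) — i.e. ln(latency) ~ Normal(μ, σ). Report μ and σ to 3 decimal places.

If T ~ Lognormal(μ,σ) then ln T ~ Normal(μ,σ), so the p-quantile of ln T is μ + z_p·σ.
ln(1.8) = 0.5878 and ln(7.2) = 1.974; z_{0.06} = -1.555, z_{0.7} = 0.5244.
σ = (1.974 − 0.5878)/(0.5244 − (-1.555)) = 0.667.
μ = 0.5878 − (-1.555)·0.667 = 1.624.

μ ≈ 1.624, σ ≈ 0.667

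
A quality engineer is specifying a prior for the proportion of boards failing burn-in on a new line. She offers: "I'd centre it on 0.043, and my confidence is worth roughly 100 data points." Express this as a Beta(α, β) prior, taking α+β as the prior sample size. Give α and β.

α = 4.3, β = 95.7

Under the effective-sample-size interpretation, Beta(α, β) has prior mean α/(α+β) and prior sample size α+β.
So α+β = 100 and α/(α+β) = 0.043, giving α = 0.043·100 = 4.3 and β = 100 − 4.3 = 95.7.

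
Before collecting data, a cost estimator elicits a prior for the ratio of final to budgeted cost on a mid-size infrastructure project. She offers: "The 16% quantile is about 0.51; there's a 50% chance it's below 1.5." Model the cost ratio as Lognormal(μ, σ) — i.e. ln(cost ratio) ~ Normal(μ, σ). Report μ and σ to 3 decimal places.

μ ≈ 0.405, σ ≈ 1.085

If T ~ Lognormal(μ,σ) then ln T ~ Normal(μ,σ), so the p-quantile of ln T is μ + z_p·σ.
ln(0.51) = -0.6733 and ln(1.5) = 0.4055; z_{0.16} = -0.9945, z_{0.5} = 0.
σ = (0.4055 − -0.6733)/(0 − (-0.9945)) = 1.085.
μ = -0.6733 − (-0.9945)·1.085 = 0.405.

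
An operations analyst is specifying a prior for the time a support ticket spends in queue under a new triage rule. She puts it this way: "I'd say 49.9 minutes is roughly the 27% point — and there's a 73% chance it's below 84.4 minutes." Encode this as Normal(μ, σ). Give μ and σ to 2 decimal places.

For Normal(μ,σ), the p-quantile is μ + z_p·σ. Here z_{0.27} = -0.6128, z_{0.73} = 0.6128.
So 49.9 = μ − 0.6128σ and 84.4 = μ + 0.6128σ.
Subtracting: σ = (84.4 − 49.9)/(0.6128 − (-0.6128)) = 28.15.
Then μ = 49.9 − (-0.6128)·28.15 = 67.15.

μ = 67.15, σ = 28.15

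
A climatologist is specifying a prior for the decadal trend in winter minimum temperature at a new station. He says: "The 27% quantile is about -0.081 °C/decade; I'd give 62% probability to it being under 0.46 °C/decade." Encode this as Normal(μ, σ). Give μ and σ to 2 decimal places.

The p-quantile of Normal(μ,σ) is μ + z_p·σ, with z_{0.27} = -0.6128 and z_{0.62} = 0.3055.
Eliminate σ: μ = (z₂·x₁ − z₁·x₂)/(z₂ − z₁) = (0.3055·-0.081 − (-0.6128)·0.46)/0.9183 = 0.28.
Then σ = (x₂ − x₁)/(z₂ − z₁) = (0.46 − -0.081)/0.9183 = 0.59.

μ = 0.28, σ = 0.59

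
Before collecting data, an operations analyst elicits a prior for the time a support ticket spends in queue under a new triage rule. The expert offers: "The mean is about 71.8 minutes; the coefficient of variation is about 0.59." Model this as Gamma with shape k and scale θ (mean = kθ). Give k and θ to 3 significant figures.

k ≈ 2.87, θ ≈ 25

For Gamma(k, scale θ): mean = kθ, variance = kθ², so CV = 1/√k.
CV = 0.59, hence k = 1/CV² = 2.87.
Then θ = mean/k = 71.8/2.87 = 25.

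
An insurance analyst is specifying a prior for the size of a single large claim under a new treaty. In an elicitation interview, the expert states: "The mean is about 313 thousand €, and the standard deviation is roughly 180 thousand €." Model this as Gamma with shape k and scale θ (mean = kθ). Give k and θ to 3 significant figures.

k ≈ 3.02, θ ≈ 104

For Gamma(k, scale θ): mean = kθ, variance = kθ², so CV = 1/√k.
CV = SD/mean = 180/313 = 0.5751, hence k = 1/CV² = 3.02.
Then θ = mean/k = 313/3.02 = 104.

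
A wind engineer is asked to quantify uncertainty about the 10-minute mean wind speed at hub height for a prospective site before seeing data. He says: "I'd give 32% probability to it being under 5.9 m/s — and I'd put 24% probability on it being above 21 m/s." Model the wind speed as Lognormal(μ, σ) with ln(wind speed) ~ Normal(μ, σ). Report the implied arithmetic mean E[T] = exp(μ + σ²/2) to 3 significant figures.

E[T] ≈ 17.6 m/s

If T ~ Lognormal(μ,σ) then ln T ~ Normal(μ,σ), so the p-quantile of ln T is μ + z_p·σ.
ln(5.9) = 1.775 and ln(21) = 3.045; z_{0.32} = -0.4677, z_{0.76} = 0.7063.
σ = (3.045 − 1.775)/(0.7063 − (-0.4677)) = 1.081.
μ = 1.775 − (-0.4677)·1.081 = 2.281.
E[T] = exp(μ + σ²/2) = exp(2.281 + 0.5847) = 17.6 m/s.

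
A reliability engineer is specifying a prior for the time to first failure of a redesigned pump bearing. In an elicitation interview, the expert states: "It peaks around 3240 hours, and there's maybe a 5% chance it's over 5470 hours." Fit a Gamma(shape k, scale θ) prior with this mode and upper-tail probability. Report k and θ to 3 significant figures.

Gamma(k,θ) with k>1 has mode (k−1)θ, so θ = 3240/(k−1).
Need P(X < 5470) = 0.95 with θ tied to k this way. Start at k = 2, θ = 3240: P(X<5470) ≈ 0.503.
Too low — raise k to concentrate. Iterating converges to k ≈ 11.2.
Then θ = 3240/(11.2−1) ≈ 318.

k ≈ 11.2, θ ≈ 318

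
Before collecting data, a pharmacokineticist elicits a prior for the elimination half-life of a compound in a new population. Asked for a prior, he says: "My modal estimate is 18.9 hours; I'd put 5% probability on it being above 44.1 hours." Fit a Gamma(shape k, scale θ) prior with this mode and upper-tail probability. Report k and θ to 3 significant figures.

k ≈ 4.81, θ ≈ 4.96

Gamma(k,θ) with k>1 has mode (k−1)θ, so θ = 18.9/(k−1).
Need P(X < 44.1) = 0.95 with θ tied to k this way. Start at k = 2, θ = 18.9: P(X<44.1) ≈ 0.677.
Too low — raise k to concentrate. Iterating converges to k ≈ 4.81.
Then θ = 18.9/(4.81−1) ≈ 4.96.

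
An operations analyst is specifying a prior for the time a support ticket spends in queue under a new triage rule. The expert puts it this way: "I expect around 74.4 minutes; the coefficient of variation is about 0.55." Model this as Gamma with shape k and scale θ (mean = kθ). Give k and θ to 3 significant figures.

k ≈ 3.31, θ ≈ 22.5

For Gamma(k, scale θ): mean = kθ, variance = kθ², so CV = 1/√k.
CV = 0.55, hence k = 1/CV² = 3.31.
Then θ = mean/k = 74.4/3.31 = 22.5.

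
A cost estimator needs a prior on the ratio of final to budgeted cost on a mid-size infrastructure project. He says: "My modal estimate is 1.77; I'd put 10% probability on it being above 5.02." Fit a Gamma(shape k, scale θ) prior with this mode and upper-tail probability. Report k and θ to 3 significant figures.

Gamma(k,θ) with k>1 has mode (k−1)θ, so θ = 1.77/(k−1).
Need P(X < 5.02) = 0.9 with θ tied to k this way. Start at k = 2, θ = 1.77: P(X<5.02) ≈ 0.775.
Too low — raise k to concentrate. Iterating converges to k ≈ 2.76.
Then θ = 1.77/(2.76−1) ≈ 1.01.

k ≈ 2.76, θ ≈ 1.01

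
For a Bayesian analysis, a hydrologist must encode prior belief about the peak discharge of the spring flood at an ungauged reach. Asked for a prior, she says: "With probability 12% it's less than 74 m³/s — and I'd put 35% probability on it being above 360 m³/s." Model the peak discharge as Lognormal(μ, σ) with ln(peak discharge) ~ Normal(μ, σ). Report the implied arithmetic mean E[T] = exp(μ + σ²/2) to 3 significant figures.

If T ~ Lognormal(μ,σ) then ln T ~ Normal(μ,σ), so the p-quantile of ln T is μ + z_p·σ.
ln(74) = 4.304 and ln(360) = 5.886; z_{0.12} = -1.175, z_{0.65} = 0.3853.
σ = (5.886 − 4.304)/(0.3853 − (-1.175)) = 1.014.
μ = 4.304 − (-1.175)·1.014 = 5.495.
E[T] = exp(μ + σ²/2) = exp(5.495 + 0.5140) = 407 m³/s.

E[T] ≈ 407 m³/s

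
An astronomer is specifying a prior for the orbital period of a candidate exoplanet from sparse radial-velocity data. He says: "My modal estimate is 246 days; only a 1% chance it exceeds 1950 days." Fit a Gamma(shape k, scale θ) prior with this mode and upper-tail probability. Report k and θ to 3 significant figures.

Gamma(k,θ) with k>1 has mode (k−1)θ, so θ = 246/(k−1).
Need P(X < 1950) = 0.99 with θ tied to k this way. Start at k = 2, θ = 246: P(X<1950) ≈ 0.997.
Too high — lower k to spread out. Iterating converges to k ≈ 1.79.
Then θ = 246/(1.79−1) ≈ 313.

k ≈ 1.79, θ ≈ 313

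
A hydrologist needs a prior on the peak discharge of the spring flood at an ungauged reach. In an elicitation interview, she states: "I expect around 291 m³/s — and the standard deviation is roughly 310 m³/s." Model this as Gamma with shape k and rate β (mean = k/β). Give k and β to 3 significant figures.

For Gamma(k, rate β): mean = k/β, variance = k/β², so CV = 1/√k.
CV = SD/mean = 310/291 = 1.065, hence k = 1/CV² = 0.881.
Then β = k/mean = 0.881/291 = 0.00303.

k ≈ 0.881, β ≈ 0.00303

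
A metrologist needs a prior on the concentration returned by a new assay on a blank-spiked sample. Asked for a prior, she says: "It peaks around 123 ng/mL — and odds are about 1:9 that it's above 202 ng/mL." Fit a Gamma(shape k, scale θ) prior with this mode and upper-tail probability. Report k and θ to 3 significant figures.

k ≈ 8.66, θ ≈ 16.1

Gamma(k,θ) with k>1 has mode (k−1)θ, so θ = 123/(k−1).
Need P(X < 202) = 0.9 with θ tied to k this way. Start at k = 2, θ = 123: P(X<202) ≈ 0.489.
Too low — raise k to concentrate. Iterating converges to k ≈ 8.66.
Then θ = 123/(8.66−1) ≈ 16.1.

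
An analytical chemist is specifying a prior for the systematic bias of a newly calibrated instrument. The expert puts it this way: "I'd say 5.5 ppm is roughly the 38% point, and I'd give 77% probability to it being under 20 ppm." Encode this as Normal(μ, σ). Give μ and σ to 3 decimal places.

The p-quantile of Normal(μ,σ) is μ + z_p·σ, with z_{0.38} = -0.3055 and z_{0.77} = 0.7388.
Eliminate σ: μ = (z₂·x₁ − z₁·x₂)/(z₂ − z₁) = (0.7388·5.5 − (-0.3055)·20)/1.044 = 9.741.
Then σ = (x₂ − x₁)/(z₂ − z₁) = (20 − 5.5)/1.044 = 13.885.

μ = 9.741, σ = 13.885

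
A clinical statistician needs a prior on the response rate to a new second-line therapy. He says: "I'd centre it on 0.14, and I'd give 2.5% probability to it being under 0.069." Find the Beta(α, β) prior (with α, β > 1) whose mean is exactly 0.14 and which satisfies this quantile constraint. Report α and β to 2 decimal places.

With mean 0.14 fixed, write α = 0.14s, β = 0.86s where s = α+β.
Need P(θ < 0.069) = 0.025 under Beta(0.14s, 0.86s). Normal approximation: (q−m)/√(m(1−m)/s) ≈ z_{0.025} = -1.96, so s ≈ 0.14·0.86·(-1.96)²/(0.069−0.14)² = 91.7.
At s = 91.7: P(θ<0.069) ≈ 0.011. Adjusting to match 0.025 gives s ≈ 68.44.
So α = 0.14·68.44 ≈ 9.58, β = 0.86·68.44 ≈ 58.86.

α ≈ 9.58, β ≈ 58.86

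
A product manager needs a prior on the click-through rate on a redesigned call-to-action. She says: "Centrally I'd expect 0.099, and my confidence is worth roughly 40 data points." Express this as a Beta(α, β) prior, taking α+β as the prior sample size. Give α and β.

α = 3.96, β = 36.04

Under the effective-sample-size interpretation, Beta(α, β) has prior mean α/(α+β) and prior sample size α+β.
So α+β = 40 and α/(α+β) = 0.099, giving α = 0.099·40 = 3.96 and β = 40 − 3.96 = 36.04.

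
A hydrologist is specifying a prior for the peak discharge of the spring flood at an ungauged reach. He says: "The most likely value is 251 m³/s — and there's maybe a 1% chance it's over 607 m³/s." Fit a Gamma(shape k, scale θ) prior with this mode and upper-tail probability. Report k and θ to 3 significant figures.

Gamma(k,θ) with k>1 has mode (k−1)θ, so θ = 251/(k−1).
Need P(X < 607) = 0.99 with θ tied to k this way. Start at k = 2, θ = 251: P(X<607) ≈ 0.696.
Too low — raise k to concentrate. Iterating converges to k ≈ 7.06.
Then θ = 251/(7.06−1) ≈ 41.4.

k ≈ 7.06, θ ≈ 41.4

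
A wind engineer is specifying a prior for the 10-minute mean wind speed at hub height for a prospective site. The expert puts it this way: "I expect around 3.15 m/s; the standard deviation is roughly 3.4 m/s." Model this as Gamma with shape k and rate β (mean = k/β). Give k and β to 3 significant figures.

For Gamma(k, rate β): mean = k/β, variance = k/β², so CV = 1/√k.
CV = SD/mean = 3.4/3.15 = 1.079, hence k = 1/CV² = 0.858.
Then β = k/mean = 0.858/3.15 = 0.272.

k ≈ 0.858, β ≈ 0.272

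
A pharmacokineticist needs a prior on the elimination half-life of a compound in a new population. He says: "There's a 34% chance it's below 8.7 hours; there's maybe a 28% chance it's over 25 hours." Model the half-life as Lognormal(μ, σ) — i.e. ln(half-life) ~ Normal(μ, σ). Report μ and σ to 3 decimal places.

μ ≈ 2.601, σ ≈ 1.061

If T ~ Lognormal(μ,σ) then ln T ~ Normal(μ,σ), so the p-quantile of ln T is μ + z_p·σ.
ln(8.7) = 2.163 and ln(25) = 3.219; z_{0.34} = -0.4125, z_{0.72} = 0.5828.
σ = (3.219 − 2.163)/(0.5828 − (-0.4125)) = 1.061.
μ = 2.163 − (-0.4125)·1.061 = 2.601.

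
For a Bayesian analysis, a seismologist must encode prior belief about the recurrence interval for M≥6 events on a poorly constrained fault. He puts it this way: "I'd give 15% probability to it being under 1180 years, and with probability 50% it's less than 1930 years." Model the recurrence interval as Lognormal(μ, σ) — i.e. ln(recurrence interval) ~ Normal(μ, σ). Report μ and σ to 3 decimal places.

If T ~ Lognormal(μ,σ) then ln T ~ Normal(μ,σ), so the p-quantile of ln T is μ + z_p·σ.
ln(1180) = 7.073 and ln(1930) = 7.565; z_{0.15} = -1.036, z_{0.5} = 0.
σ = (7.565 − 7.073)/(0 − (-1.036)) = 0.475.
μ = 7.073 − (-1.036)·0.475 = 7.565.

μ ≈ 7.565, σ ≈ 0.475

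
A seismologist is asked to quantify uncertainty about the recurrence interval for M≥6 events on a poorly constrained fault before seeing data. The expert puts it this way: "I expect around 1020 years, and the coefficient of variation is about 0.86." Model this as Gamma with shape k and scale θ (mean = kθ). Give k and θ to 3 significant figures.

k ≈ 1.35, θ ≈ 754

For Gamma(k, scale θ): mean = kθ, variance = kθ², so CV = 1/√k.
CV = 0.86, hence k = 1/CV² = 1.35.
Then θ = mean/k = 1020/1.35 = 754.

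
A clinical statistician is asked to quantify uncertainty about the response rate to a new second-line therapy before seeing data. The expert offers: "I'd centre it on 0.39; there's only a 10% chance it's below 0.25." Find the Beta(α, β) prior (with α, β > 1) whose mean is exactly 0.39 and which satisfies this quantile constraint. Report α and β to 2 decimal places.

α ≈ 7.32, β ≈ 11.46

With mean 0.39 fixed, write α = 0.39s, β = 0.61s where s = α+β.
Need P(θ < 0.25) = 0.1 under Beta(0.39s, 0.61s). Normal approximation: (q−m)/√(m(1−m)/s) ≈ z_{0.1} = -1.28, so s ≈ 0.39·0.61·(-1.28)²/(0.25−0.39)² = 19.9.
At s = 19.9: P(θ<0.25) ≈ 0.093. Adjusting to match 0.1 gives s ≈ 18.78.
So α = 0.39·18.78 ≈ 7.32, β = 0.61·18.78 ≈ 11.46.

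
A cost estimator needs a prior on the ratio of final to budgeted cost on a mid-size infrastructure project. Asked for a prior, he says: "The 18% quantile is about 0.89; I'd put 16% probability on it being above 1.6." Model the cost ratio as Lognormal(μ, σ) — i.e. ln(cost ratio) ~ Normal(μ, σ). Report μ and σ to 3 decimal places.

If T ~ Lognormal(μ,σ) then ln T ~ Normal(μ,σ), so the p-quantile of ln T is μ + z_p·σ.
ln(0.89) = -0.1165 and ln(1.6) = 0.47; z_{0.18} = -0.9154, z_{0.84} = 0.9945.
σ = (0.47 − -0.1165)/(0.9945 − (-0.9154)) = 0.307.
μ = -0.1165 − (-0.9154)·0.307 = 0.165.

μ ≈ 0.165, σ ≈ 0.307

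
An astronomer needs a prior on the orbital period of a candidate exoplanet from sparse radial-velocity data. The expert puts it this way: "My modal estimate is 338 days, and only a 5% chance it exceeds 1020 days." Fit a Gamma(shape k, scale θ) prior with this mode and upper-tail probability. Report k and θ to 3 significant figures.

k ≈ 3.17, θ ≈ 156

Gamma(k,θ) with k>1 has mode (k−1)θ, so θ = 338/(k−1).
Need P(X < 1020) = 0.95 with θ tied to k this way. Start at k = 2, θ = 338: P(X<1020) ≈ 0.803.
Too low — raise k to concentrate. Iterating converges to k ≈ 3.17.
Then θ = 338/(3.17−1) ≈ 156.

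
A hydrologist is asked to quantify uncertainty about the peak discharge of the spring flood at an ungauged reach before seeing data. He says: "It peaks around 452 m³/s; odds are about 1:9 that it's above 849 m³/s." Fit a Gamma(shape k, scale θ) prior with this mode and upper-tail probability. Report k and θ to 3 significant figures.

Gamma(k,θ) with k>1 has mode (k−1)θ, so θ = 452/(k−1).
Need P(X < 849) = 0.9 with θ tied to k this way. Start at k = 2, θ = 452: P(X<849) ≈ 0.560.
Too low — raise k to concentrate. Iterating converges to k ≈ 5.81.
Then θ = 452/(5.81−1) ≈ 94.

k ≈ 5.81, θ ≈ 94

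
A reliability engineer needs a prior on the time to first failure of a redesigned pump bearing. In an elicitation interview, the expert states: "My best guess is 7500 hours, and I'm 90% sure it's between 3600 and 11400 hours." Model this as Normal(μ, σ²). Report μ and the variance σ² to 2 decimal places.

A symmetric 90% interval runs μ ± z·σ with z = 1.645.
Half-width = 3900, so σ = 3900/1.645 = 2371.032 and σ² = 5621791.06.
μ is the stated best guess, 7500.00.

μ = 7500.00, σ² = 5621791.06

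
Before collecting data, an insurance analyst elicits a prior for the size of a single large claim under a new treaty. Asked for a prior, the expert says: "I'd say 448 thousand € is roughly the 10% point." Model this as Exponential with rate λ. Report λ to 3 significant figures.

λ ≈ 0.000235

P(T < 448.0) = 1 − e^(−λ·448.0) = 0.1, so λ = −ln(1−0.1)/448.0 = −ln(0.9)/448.0 = 0.000235.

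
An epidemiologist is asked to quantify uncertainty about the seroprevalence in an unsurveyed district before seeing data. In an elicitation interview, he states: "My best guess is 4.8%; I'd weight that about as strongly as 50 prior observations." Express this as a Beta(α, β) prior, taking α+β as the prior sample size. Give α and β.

Under the effective-sample-size interpretation, Beta(α, β) has prior mean α/(α+β) and prior sample size α+β.
So α+β = 50 and α/(α+β) = 0.048, giving α = 0.048·50 = 2.4 and β = 50 − 2.4 = 47.6.

α = 2.4, β = 47.6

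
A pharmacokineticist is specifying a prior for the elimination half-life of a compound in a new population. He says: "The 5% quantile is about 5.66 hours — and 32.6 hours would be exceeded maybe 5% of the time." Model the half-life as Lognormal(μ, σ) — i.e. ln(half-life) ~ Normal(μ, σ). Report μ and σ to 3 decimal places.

If T ~ Lognormal(μ,σ) then ln T ~ Normal(μ,σ), so the p-quantile of ln T is μ + z_p·σ.
ln(5.66) = 1.733 and ln(32.6) = 3.484; z_{0.05} = -1.645, z_{0.95} = 1.645.
σ = (3.484 − 1.733)/(1.645 − (-1.645)) = 0.532.
μ = 1.733 − (-1.645)·0.532 = 2.609.

μ ≈ 2.609, σ ≈ 0.532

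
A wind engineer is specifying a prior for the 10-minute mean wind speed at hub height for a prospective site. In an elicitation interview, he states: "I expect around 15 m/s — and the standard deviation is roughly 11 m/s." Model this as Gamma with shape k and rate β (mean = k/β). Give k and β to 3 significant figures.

k ≈ 1.86, β ≈ 0.124

For Gamma(k, rate β): mean = k/β, variance = k/β², so CV = 1/√k.
CV = SD/mean = 11/15 = 0.7333, hence k = 1/CV² = 1.86.
Then β = k/mean = 1.86/15 = 0.124.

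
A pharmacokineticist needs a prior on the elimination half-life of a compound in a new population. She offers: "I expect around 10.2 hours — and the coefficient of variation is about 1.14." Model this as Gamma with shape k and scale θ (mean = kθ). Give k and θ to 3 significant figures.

For Gamma(k, scale θ): mean = kθ, variance = kθ², so CV = 1/√k.
CV = 1.14, hence k = 1/CV² = 0.769.
Then θ = mean/k = 10.2/0.769 = 13.3.

k ≈ 0.769, θ ≈ 13.3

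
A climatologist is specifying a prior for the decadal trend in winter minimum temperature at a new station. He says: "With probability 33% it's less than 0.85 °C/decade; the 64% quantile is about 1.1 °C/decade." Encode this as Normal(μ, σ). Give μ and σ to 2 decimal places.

μ = 0.99, σ = 0.31

The p-quantile of Normal(μ,σ) is μ + z_p·σ, with z_{0.33} = -0.4399 and z_{0.64} = 0.3585.
Eliminate σ: μ = (z₂·x₁ − z₁·x₂)/(z₂ − z₁) = (0.3585·0.85 − (-0.4399)·1.1)/0.7984 = 0.99.
Then σ = (x₂ − x₁)/(z₂ − z₁) = (1.1 − 0.85)/0.7984 = 0.31.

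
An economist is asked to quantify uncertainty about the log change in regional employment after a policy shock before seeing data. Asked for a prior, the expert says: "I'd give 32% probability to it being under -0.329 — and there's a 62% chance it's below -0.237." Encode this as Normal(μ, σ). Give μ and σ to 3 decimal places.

μ = -0.273, σ = 0.119

For Normal(μ,σ), the p-quantile is μ + z_p·σ. Here z_{0.32} = -0.4677, z_{0.62} = 0.3055.
So -0.329 = μ − 0.4677σ and -0.237 = μ + 0.3055σ.
Subtracting: σ = (-0.237 − -0.329)/(0.3055 − (-0.4677)) = 0.119.
Then μ = -0.329 − (-0.4677)·0.119 = -0.273.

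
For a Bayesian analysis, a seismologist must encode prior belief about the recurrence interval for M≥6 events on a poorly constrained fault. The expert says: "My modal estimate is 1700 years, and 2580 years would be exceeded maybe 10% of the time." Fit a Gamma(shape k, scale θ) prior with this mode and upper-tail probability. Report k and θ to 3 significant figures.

k ≈ 11.7, θ ≈ 159

Gamma(k,θ) with k>1 has mode (k−1)θ, so θ = 1700/(k−1).
Need P(X < 2580) = 0.9 with θ tied to k this way. Start at k = 2, θ = 1700: P(X<2580) ≈ 0.448.
Too low — raise k to concentrate. Iterating converges to k ≈ 11.7.
Then θ = 1700/(11.7−1) ≈ 159.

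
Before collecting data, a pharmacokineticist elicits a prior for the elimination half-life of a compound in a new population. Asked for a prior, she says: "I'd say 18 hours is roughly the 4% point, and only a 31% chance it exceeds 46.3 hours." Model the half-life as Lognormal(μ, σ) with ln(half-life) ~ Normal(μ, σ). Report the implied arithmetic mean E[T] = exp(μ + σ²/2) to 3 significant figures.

If T ~ Lognormal(μ,σ) then ln T ~ Normal(μ,σ), so the p-quantile of ln T is μ + z_p·σ.
ln(18) = 2.89 and ln(46.3) = 3.835; z_{0.04} = -1.751, z_{0.69} = 0.4959.
σ = (3.835 − 2.89)/(0.4959 − (-1.751)) = 0.421.
μ = 2.89 − (-1.751)·0.421 = 3.627.
E[T] = exp(μ + σ²/2) = exp(3.627 + 0.0884) = 41.1 hours.

E[T] ≈ 41.1 hours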